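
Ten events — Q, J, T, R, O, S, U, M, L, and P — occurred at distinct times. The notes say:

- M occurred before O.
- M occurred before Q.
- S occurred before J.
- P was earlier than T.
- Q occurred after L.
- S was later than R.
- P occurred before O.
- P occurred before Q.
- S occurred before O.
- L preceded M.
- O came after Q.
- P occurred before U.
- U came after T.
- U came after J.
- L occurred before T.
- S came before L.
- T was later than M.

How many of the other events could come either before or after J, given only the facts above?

6

Forced before J: R and S; forced after J: U.
That leaves L, M, O, P, Q, and T with no forced order relative to J — 6.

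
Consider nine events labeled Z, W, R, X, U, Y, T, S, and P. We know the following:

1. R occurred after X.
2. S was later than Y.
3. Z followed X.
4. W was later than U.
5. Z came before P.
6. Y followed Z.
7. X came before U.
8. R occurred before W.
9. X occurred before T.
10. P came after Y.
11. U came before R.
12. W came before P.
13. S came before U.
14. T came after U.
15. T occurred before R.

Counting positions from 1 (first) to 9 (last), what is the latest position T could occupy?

6

T must come before P, R, and W — 3 events forced after it.
Everything else can be placed before T in some valid order, so T can sit as late as position 9 − 3 = 6.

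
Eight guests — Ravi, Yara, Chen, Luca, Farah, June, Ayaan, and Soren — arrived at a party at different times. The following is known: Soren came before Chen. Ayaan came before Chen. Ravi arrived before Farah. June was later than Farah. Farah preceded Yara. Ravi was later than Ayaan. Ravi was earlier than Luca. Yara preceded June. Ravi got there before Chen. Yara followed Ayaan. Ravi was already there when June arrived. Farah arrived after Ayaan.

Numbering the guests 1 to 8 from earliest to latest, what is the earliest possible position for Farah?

3

Ayaan and Ravi must both come before Farah — 2 forced predecessors.
Nothing else is forced ahead of Farah, so their earliest slot is position 2 + 1 = 3.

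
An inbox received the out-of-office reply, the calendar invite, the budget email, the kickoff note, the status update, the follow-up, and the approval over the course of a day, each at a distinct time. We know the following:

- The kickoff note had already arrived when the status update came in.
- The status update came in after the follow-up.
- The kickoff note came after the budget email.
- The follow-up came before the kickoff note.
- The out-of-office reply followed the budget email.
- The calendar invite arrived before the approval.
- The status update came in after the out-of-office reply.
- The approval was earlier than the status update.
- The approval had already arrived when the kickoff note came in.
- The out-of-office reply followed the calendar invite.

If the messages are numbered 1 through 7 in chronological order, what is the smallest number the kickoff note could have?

5

The approval, the budget email, the calendar invite, and the follow-up must all come before the kickoff note — 4 forced predecessors.
Nothing else is forced ahead of the kickoff note, so its earliest slot is position 4 + 1 = 5.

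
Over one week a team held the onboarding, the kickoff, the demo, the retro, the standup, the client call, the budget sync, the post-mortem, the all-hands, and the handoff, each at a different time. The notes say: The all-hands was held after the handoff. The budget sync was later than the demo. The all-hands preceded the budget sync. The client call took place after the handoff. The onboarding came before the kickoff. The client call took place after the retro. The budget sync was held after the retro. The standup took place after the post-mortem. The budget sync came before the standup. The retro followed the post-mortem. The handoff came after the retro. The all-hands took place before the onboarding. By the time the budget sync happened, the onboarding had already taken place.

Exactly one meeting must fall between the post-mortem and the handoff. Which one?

Tracing the constraints gives the post-mortem → the retro → the handoff, so the retro sits after the post-mortem and before the handoff.
No other meeting is forced both after the post-mortem and before the handoff.

the retro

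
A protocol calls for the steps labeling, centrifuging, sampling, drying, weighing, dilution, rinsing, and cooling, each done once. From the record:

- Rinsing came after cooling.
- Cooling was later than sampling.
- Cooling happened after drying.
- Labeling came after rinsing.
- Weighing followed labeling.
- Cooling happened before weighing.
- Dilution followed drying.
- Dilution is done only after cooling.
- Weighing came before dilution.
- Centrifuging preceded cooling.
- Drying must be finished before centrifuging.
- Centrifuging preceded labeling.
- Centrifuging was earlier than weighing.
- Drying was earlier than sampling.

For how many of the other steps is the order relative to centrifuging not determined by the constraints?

1

Forced before centrifuging: drying; forced after centrifuging: cooling, dilution, labeling, rinsing, and weighing.
That leaves sampling with no forced order relative to centrifuging — 1.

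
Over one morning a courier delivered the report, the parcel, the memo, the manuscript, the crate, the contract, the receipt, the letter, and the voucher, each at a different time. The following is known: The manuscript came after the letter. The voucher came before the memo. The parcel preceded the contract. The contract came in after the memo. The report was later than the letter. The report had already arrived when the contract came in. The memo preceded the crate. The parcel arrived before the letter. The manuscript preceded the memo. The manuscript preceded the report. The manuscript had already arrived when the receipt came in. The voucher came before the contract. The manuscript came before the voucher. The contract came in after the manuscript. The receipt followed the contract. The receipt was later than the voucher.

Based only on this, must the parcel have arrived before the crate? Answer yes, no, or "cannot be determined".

Chain the constraints: the parcel → the letter → the manuscript → the memo → the crate. Each link is directly stated, so the parcel comes before the crate.

yes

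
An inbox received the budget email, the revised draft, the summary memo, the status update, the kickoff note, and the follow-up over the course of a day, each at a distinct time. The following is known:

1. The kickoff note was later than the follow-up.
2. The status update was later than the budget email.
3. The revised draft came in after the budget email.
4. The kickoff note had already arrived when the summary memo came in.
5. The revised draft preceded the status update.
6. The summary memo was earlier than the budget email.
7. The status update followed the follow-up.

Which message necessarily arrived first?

the follow-up

The follow-up has a chain of constraints placing it before every other message, so the follow-up must be first.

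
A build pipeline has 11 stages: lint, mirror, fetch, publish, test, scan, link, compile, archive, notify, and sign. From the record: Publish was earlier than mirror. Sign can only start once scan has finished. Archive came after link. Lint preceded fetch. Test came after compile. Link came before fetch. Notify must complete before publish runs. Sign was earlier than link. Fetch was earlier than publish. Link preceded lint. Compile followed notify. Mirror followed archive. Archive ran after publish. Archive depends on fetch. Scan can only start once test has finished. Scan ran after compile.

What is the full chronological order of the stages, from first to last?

notify, compile, test, scan, sign, link, lint, fetch, publish, archive, mirror

The constraints fix every adjacent pair, so only one ordering works:
notify → compile → test → scan → sign → link → lint → fetch → publish → archive → mirror.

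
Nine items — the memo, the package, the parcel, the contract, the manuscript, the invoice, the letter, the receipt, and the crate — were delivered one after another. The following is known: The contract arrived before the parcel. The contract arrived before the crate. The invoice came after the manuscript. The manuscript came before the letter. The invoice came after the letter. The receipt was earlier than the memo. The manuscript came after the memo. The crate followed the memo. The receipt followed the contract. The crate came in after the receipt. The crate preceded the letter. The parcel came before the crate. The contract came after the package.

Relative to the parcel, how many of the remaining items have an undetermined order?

3

Forced before the parcel: the contract and the package; forced after the parcel: the crate, the invoice, and the letter.
That leaves the manuscript, the memo, and the receipt with no forced order relative to the parcel — 3.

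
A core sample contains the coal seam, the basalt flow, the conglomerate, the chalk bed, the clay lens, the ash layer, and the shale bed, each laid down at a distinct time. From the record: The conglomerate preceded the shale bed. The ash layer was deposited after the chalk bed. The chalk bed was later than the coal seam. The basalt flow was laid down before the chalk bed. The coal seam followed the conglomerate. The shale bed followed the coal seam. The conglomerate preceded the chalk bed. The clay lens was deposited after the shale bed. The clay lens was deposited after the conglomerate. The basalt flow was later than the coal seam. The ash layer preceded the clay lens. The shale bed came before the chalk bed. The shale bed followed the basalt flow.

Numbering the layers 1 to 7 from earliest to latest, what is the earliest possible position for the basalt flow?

The coal seam and the conglomerate must both come before the basalt flow — 2 forced predecessors.
Nothing else is forced ahead of the basalt flow, so its earliest slot is position 2 + 1 = 3.

3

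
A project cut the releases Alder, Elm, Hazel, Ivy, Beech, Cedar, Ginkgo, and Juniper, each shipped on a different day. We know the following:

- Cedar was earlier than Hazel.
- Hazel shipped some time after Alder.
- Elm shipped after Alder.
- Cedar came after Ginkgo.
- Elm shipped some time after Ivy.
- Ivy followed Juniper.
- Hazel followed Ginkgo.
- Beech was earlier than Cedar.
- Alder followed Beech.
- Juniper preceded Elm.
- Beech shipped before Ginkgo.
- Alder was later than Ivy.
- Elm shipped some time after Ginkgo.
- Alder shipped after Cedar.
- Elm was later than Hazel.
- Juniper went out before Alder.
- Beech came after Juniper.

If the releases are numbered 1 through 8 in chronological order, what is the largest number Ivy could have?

5

Ivy must come before Alder, Elm, and Hazel — 3 releases forced after it.
Everything else can be placed before Ivy in some valid order, so Ivy can sit as late as position 8 − 3 = 5.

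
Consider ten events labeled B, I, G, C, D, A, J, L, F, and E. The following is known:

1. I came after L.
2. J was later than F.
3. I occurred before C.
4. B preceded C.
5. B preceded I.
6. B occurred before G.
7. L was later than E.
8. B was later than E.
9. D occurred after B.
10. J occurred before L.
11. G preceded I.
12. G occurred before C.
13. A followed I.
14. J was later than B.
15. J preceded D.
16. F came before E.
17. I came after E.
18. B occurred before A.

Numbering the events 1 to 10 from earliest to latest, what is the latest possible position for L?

7

L must come before A, C, and I — 3 events forced after it.
Everything else can be placed before L in some valid order, so L can sit as late as position 10 − 3 = 7.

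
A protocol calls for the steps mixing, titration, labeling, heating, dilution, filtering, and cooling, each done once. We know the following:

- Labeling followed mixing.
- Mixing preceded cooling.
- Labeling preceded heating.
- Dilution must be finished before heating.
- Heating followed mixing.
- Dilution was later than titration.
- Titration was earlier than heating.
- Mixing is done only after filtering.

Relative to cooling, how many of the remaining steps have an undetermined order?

4

Forced before cooling: filtering and mixing.
That leaves dilution, heating, labeling, and titration with no forced order relative to cooling — 4.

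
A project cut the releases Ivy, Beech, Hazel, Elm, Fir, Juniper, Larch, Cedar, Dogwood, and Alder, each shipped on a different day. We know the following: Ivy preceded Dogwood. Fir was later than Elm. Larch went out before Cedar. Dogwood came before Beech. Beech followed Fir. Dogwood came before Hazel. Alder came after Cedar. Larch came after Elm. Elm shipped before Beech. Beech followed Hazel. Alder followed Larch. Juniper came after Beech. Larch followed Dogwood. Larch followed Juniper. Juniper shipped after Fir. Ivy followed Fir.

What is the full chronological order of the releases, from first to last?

The constraints fix every adjacent pair, so only one ordering works:
Elm → Fir → Ivy → Dogwood → Hazel → Beech → Juniper → Larch → Cedar → Alder.

Elm, Fir, Ivy, Dogwood, Hazel, Beech, Juniper, Larch, Cedar, Alder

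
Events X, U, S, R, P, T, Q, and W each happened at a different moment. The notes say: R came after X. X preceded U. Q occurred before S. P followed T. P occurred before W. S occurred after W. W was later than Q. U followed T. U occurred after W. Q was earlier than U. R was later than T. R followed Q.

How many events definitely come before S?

4

Directly stated before S: Q and W.
P reaches S via P → W → S.
T reaches S via T → P → W → S.
No chain forces X (or any of the others) ahead of S.
That's P, Q, T, and W — 4 in all.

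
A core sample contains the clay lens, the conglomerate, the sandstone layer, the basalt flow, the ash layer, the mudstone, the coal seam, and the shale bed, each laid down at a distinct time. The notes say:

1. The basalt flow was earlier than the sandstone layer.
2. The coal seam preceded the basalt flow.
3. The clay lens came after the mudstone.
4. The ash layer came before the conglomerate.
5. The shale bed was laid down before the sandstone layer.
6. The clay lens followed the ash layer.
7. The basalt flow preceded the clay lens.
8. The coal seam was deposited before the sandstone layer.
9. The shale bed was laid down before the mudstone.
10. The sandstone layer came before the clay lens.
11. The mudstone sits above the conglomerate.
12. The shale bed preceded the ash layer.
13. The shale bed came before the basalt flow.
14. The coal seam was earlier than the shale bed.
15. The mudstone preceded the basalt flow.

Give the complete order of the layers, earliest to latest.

The constraints fix every adjacent pair, so only one ordering works:
the coal seam → the shale bed → the ash layer → the conglomerate → the mudstone → the basalt flow → the sandstone layer → the clay lens.

the coal seam, the shale bed, the ash layer, the conglomerate, the mudstone, the basalt flow, the sandstone layer, the clay lens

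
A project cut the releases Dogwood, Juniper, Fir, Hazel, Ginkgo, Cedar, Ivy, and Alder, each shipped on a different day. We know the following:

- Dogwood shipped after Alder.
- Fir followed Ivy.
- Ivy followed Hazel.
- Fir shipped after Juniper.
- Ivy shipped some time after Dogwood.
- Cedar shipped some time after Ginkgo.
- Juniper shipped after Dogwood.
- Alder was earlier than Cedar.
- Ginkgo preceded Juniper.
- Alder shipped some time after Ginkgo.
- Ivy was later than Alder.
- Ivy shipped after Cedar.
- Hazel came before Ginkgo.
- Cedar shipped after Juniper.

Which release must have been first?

Hazel

Hazel has a chain of constraints placing it before every other release, so Hazel must be first.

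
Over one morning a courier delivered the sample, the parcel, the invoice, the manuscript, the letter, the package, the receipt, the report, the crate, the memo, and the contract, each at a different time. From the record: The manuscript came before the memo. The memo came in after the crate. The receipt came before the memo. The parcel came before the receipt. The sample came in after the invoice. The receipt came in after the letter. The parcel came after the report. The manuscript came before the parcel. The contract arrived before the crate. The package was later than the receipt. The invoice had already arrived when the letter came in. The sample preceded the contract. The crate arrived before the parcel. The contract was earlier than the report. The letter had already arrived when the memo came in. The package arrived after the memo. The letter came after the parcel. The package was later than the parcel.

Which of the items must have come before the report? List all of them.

Directly stated before the report: the contract.
The invoice reaches the report via the invoice → the sample → the contract → the report.
The sample reaches the report via the sample → the contract → the report.
No chain forces the memo (or any of the others) ahead of the report.

the contract, the invoice, the sample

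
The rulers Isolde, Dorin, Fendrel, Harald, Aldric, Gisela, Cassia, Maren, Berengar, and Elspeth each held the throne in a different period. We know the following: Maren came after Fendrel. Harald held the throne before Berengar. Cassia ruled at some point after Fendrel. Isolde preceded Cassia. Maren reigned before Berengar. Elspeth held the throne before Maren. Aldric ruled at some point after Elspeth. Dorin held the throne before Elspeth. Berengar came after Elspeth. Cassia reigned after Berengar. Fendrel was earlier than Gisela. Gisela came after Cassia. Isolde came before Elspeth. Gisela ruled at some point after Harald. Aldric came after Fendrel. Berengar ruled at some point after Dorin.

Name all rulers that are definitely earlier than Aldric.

Directly stated before Aldric: Elspeth and Fendrel.
Dorin reaches Aldric via Dorin → Elspeth → Aldric.
Isolde reaches Aldric via Isolde → Elspeth → Aldric.
No chain forces Gisela (or any of the others) ahead of Aldric.

Dorin, Elspeth, Fendrel, Isolde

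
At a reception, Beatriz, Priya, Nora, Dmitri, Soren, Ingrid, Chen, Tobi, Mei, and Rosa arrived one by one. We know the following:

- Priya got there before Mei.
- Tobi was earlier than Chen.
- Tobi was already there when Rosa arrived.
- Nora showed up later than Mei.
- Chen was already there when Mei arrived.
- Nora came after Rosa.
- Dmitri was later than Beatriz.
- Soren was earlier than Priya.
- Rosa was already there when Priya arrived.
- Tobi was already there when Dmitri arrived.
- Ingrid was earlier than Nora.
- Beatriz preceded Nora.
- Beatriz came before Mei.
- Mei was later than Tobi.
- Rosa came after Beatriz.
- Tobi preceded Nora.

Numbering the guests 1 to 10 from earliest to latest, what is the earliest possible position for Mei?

7

Beatriz, Chen, Priya, Rosa, Soren, and Tobi must all come before Mei — 6 forced predecessors.
Nothing else is forced ahead of Mei, so their earliest slot is position 6 + 1 = 7.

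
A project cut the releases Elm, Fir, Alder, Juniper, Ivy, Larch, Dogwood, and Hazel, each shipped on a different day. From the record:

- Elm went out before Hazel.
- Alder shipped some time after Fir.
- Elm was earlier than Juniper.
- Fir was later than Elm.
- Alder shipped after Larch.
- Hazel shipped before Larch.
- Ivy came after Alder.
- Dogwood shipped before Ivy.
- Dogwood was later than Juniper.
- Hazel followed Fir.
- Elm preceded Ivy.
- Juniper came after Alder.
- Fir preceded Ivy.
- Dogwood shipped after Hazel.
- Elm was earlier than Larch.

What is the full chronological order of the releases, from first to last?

Elm, Fir, Hazel, Larch, Alder, Juniper, Dogwood, Ivy

The constraints fix every adjacent pair, so only one ordering works:
Elm → Fir → Hazel → Larch → Alder → Juniper → Dogwood → Ivy.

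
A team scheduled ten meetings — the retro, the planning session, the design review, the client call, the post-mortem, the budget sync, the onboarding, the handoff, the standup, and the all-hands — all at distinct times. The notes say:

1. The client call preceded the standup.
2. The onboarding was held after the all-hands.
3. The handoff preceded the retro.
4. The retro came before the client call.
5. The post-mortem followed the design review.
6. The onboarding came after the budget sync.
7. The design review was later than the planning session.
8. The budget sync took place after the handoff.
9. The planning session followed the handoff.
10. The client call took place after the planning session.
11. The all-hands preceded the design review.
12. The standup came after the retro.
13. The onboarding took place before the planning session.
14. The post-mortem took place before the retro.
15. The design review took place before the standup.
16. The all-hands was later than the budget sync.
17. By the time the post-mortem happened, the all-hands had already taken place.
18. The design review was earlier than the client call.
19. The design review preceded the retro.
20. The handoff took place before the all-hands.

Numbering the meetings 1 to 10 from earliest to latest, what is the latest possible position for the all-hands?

3

The all-hands must come before the client call, the design review, the onboarding, the planning session, the post-mortem, the retro, and the standup — 7 meetings forced after it.
Everything else can be placed before the all-hands in some valid order, so the all-hands can sit as late as position 10 − 7 = 3.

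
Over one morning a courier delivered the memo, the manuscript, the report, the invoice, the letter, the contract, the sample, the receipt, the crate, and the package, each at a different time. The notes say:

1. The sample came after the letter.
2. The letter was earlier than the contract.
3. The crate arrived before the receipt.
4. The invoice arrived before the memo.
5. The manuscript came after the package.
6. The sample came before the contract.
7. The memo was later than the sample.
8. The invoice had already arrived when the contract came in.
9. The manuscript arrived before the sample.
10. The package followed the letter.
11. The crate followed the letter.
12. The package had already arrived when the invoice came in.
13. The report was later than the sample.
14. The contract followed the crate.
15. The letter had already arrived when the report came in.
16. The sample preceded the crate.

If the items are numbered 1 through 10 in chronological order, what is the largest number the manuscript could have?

4

The manuscript must come before the contract, the crate, the memo, the receipt, the report, and the sample — 6 items forced after it.
Everything else can be placed before the manuscript in some valid order, so the manuscript can sit as late as position 10 − 6 = 4.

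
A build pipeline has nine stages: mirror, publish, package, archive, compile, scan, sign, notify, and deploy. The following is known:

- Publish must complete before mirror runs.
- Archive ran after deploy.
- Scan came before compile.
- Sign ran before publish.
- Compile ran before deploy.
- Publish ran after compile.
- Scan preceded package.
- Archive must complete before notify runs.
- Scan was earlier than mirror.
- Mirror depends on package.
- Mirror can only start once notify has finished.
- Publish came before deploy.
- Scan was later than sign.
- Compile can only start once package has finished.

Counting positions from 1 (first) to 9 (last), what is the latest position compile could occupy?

4

Compile must come before archive, deploy, mirror, notify, and publish — 5 stages forced after it.
Everything else can be placed before compile in some valid order, so compile can sit as late as position 9 − 5 = 4.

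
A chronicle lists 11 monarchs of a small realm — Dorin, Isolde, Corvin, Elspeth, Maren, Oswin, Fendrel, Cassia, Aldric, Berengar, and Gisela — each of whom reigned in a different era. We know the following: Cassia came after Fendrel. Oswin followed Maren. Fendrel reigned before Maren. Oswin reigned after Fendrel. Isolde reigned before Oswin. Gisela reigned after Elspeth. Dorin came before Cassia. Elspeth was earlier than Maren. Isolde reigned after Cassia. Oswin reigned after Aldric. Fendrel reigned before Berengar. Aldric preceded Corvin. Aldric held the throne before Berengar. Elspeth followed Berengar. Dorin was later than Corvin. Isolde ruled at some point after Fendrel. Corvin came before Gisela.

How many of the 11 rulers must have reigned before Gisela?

5

Directly stated before Gisela: Corvin and Elspeth.
Aldric reaches Gisela via Aldric → Corvin → Gisela.
Berengar reaches Gisela via Berengar → Elspeth → Gisela.
Fendrel reaches Gisela via Fendrel → Berengar → Elspeth → Gisela.
No chain forces Dorin (or any of the others) ahead of Gisela.
That's Aldric, Berengar, Corvin, Elspeth, and Fendrel — 5 in all.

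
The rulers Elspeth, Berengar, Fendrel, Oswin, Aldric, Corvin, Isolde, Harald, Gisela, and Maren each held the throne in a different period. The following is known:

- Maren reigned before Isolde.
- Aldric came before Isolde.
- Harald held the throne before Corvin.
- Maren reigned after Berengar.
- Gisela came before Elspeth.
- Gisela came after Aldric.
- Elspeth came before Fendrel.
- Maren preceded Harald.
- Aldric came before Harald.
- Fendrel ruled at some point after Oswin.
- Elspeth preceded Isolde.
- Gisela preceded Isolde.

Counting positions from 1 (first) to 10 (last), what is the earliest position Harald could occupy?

Aldric, Berengar, and Maren must all come before Harald — 3 forced predecessors.
Nothing else is forced ahead of Harald, so their earliest slot is position 3 + 1 = 4.

4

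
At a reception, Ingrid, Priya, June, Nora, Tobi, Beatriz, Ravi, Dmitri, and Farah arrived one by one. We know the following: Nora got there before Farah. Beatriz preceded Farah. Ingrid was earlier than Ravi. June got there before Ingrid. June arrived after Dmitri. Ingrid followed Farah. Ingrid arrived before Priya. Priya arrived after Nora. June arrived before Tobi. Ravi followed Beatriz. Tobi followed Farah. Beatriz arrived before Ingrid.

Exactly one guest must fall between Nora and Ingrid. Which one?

Tracing the constraints gives Nora → Farah → Ingrid, so Farah sits after Nora and before Ingrid.
No other guest is forced both after Nora and before Ingrid.

Farah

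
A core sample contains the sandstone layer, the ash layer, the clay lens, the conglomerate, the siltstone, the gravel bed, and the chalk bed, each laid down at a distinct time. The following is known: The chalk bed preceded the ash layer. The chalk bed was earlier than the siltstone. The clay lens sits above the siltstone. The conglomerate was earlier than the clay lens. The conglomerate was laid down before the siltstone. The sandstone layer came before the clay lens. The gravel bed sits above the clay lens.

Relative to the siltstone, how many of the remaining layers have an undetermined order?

Forced before the siltstone: the chalk bed and the conglomerate; forced after the siltstone: the clay lens and the gravel bed.
That leaves the ash layer and the sandstone layer with no forced order relative to the siltstone — 2.

2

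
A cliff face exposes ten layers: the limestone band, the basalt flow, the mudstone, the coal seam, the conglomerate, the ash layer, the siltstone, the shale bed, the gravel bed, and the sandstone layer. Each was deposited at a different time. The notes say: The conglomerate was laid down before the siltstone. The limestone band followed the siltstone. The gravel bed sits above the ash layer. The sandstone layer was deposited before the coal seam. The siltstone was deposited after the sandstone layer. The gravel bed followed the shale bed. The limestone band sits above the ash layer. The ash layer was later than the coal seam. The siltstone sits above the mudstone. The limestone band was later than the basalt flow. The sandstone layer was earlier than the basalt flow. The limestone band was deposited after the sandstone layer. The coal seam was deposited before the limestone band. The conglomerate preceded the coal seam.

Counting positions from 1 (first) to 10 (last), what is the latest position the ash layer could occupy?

The ash layer must come before the gravel bed and the limestone band — 2 layers forced after it.
Everything else can be placed before the ash layer in some valid order, so the ash layer can sit as late as position 10 − 2 = 8.

8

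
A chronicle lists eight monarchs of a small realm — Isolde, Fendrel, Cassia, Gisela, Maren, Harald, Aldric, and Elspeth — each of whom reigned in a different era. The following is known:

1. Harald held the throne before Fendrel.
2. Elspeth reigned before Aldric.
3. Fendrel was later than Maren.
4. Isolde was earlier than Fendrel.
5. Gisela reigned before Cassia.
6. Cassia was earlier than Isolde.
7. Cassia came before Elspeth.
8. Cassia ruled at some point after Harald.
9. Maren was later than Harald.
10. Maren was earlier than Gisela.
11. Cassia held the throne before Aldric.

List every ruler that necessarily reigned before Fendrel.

Directly stated before Fendrel: Harald, Isolde, and Maren.
Cassia reaches Fendrel via Cassia → Isolde → Fendrel.
Gisela reaches Fendrel via Gisela → Cassia → Isolde → Fendrel.

Cassia, Gisela, Harald, Isolde, Maren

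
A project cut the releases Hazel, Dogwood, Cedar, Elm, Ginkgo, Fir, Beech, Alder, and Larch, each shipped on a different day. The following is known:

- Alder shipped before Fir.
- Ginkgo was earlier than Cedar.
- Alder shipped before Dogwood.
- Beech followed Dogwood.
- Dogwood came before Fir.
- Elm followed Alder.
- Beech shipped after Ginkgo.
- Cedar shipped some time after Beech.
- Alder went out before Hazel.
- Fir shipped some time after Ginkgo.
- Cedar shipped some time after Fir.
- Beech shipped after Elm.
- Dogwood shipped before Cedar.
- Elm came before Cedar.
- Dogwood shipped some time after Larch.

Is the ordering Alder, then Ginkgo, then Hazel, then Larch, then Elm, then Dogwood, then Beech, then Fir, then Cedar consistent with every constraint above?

yes

Check each stated constraint against the proposed order — e.g. Alder is ahead of Fir; Ginkgo is ahead of Cedar. Every pair is in the required order; nothing is violated.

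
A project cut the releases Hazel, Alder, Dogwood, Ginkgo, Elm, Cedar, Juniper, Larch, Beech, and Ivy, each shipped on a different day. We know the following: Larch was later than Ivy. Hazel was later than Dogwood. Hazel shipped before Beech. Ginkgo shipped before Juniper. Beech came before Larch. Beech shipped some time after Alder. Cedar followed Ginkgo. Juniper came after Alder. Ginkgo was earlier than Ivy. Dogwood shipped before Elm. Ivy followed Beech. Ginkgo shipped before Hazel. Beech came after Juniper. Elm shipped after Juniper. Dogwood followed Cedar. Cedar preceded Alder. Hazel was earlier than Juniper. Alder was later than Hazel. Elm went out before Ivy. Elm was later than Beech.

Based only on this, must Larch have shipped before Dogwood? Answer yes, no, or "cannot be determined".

no

Tracing the constraints gives Dogwood → Elm → Ivy → Larch, so Dogwood must come before Larch.
That means Larch cannot be before Dogwood.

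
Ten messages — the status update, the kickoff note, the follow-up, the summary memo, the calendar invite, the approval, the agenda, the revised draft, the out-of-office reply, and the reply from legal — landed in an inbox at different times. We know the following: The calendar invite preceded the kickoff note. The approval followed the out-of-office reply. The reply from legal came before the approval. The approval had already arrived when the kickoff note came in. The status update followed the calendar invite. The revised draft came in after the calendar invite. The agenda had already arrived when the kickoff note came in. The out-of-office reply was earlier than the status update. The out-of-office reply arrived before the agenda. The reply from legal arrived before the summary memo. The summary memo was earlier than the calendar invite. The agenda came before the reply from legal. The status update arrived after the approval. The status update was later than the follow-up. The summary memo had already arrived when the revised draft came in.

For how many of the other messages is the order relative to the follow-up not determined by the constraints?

8

Forced after the follow-up: the status update.
That leaves the agenda, the approval, the calendar invite, the kickoff note, the out-of-office reply, the reply from legal, the revised draft, and the summary memo with no forced order relative to the follow-up — 8.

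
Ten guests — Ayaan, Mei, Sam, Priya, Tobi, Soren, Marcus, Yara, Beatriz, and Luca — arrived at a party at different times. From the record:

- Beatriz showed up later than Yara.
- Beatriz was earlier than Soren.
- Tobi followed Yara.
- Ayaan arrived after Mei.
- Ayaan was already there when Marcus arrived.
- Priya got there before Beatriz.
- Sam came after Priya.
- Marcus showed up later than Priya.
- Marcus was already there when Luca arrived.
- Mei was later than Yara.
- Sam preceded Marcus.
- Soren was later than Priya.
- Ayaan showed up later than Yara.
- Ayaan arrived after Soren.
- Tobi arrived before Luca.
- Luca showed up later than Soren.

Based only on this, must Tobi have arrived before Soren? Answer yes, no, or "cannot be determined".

No chain of stated constraints runs from Tobi to Soren, and none runs from Soren to Tobi either.
So the relative order of Tobi and Soren is not fixed by the given facts.

cannot be determined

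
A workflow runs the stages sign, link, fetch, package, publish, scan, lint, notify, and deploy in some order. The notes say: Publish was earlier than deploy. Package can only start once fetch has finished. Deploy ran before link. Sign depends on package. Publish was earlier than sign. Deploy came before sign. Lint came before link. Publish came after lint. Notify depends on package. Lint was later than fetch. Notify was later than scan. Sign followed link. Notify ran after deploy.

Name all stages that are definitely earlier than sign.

deploy, fetch, link, lint, package, publish

Directly stated before sign: deploy, link, package, and publish.
Fetch reaches sign via fetch → package → sign.
Lint reaches sign via lint → link → sign.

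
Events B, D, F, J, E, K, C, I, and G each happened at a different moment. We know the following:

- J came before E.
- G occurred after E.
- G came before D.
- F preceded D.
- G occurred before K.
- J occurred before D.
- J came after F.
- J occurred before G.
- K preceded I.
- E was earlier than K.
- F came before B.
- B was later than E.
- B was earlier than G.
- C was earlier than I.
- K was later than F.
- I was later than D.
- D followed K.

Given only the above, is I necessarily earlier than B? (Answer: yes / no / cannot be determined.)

Tracing the constraints gives B → G → K → I, so B must come before I.
That means I cannot be before B.

no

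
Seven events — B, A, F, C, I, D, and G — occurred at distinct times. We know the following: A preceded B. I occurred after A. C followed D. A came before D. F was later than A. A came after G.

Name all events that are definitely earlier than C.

Directly stated before C: D.
A reaches C via A → D → C.
G reaches C via G → A → D → C.
No chain forces B (or any of the others) ahead of C.

A, D, G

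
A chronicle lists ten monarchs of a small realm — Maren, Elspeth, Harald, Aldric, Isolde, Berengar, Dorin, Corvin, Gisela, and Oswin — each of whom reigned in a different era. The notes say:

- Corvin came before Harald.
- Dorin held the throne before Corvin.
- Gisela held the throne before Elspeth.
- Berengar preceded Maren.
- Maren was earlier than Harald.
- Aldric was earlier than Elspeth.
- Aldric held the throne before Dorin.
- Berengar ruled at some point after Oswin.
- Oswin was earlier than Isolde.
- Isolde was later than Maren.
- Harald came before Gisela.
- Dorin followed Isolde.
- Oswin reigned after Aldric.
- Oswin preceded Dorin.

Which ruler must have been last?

Elspeth

Every other ruler has a chain of constraints placing them before Elspeth, so Elspeth is last.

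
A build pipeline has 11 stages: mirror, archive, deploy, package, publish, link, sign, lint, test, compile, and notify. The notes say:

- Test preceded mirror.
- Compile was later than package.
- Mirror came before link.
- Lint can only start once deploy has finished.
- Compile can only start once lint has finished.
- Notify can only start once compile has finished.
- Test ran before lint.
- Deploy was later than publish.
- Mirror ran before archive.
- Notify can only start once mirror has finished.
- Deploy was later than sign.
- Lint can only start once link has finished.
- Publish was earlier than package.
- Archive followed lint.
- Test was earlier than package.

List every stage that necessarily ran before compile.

Directly stated before compile: lint and package.
Deploy reaches compile via deploy → lint → compile.
Link reaches compile via link → lint → compile.
Mirror reaches compile via mirror → link → lint → compile.
Likewise publish, sign, and test each reach compile by chaining the stated constraints.

deploy, link, lint, mirror, package, publish, sign, test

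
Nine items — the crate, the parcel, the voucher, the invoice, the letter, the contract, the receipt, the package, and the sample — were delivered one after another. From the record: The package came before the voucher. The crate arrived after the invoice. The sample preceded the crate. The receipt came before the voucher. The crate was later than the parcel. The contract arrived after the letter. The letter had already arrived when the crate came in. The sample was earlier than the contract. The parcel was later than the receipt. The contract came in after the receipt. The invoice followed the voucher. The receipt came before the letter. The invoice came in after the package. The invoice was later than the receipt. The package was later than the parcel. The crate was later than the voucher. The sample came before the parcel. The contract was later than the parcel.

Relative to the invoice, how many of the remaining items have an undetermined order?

2

Forced before the invoice: the package, the parcel, the receipt, the sample, and the voucher; forced after the invoice: the crate.
That leaves the contract and the letter with no forced order relative to the invoice — 2.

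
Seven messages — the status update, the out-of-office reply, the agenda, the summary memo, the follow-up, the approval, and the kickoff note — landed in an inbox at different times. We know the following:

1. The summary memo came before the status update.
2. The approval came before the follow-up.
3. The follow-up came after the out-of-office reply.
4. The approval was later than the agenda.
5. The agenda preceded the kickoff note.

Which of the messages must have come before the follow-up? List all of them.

Directly stated before the follow-up: the approval and the out-of-office reply.
The agenda reaches the follow-up via the agenda → the approval → the follow-up.
No chain forces the summary memo (or any of the others) ahead of the follow-up.

the agenda, the approval, the out-of-office reply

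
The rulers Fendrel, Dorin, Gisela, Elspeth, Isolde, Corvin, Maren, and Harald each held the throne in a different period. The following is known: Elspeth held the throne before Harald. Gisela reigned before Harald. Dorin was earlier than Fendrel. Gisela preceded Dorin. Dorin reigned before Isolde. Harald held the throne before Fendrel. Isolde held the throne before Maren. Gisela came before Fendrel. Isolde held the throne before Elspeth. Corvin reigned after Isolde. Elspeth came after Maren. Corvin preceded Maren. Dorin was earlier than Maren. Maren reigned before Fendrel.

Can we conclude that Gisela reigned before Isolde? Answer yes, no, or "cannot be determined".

Chain the constraints: Gisela → Dorin → Isolde. Each link is directly stated, so Gisela comes before Isolde.

yes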